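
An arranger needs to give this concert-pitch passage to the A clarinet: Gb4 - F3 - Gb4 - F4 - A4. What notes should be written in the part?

The A clarinet sounds a minor third below written, so the written part must be a minor third above concert — transpose each note up.
Gb4 to Bbb4
F3 to Ab3
Gb4 to Bbb4
F4 to Ab4
A4 to C5

Bbb4 Ab3 Bbb4 Ab4 C5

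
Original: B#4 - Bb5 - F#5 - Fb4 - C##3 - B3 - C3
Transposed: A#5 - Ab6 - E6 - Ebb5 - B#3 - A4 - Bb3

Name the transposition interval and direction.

up a minor seventh

Take the first pair: B#4 → A#5. B to A spans 7 letter names, so the interval is some kind of seventh.
B#4 to A#5 is 10 semitones, which makes it a minor seventh; the second version is higher, so the direction is up.
Checking another pair — C3 → Bb3 — gives the same interval.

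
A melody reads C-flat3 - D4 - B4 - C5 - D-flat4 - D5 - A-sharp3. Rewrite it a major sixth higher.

Cb3: a sixth up reaches A, and 9 semitones makes it Ab3.
D4 up a major sixth is B4.
B4 up a major sixth is G#5.
A major sixth up from C5 gives A5.
Db4 up a major sixth is Bb4.
A major sixth up from D5 gives B5.
A major sixth up from A#3 gives F##4.

Ab3 B4 G#5 A5 Bb4 B5 F##4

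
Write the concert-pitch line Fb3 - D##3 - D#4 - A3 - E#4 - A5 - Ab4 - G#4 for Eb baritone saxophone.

Db5 B##4 B#5 F#5 C##6 F#7 F6 E#6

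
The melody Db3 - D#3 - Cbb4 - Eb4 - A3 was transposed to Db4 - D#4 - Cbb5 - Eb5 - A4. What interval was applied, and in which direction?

From Db3 to Db4 is 8 letter names — an octave of some quality.
Db3 to Db4 is 12 semitones, which makes it a perfect octave; the second version is higher, so the direction is up.
Checking another pair — A3 → A4 — gives the same interval.

up a perfect octave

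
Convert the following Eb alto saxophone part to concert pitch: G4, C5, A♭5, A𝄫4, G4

The Eb alto saxophone sounds a major sixth below written, so transpose each written note down a major sixth.
G4 becomes Bb3
C5 becomes Eb4
Ab5 becomes Cb5
Abb4 becomes Cbb4
G4 becomes Bb3

Bb3 Eb4 Cb5 Cbb4 Bb3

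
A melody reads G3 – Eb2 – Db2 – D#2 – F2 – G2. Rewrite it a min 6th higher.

Eb4 Cb3 Bbb2 B2 Db3 Eb3

G3 → Eb4
Eb2 → Cb3
Db2 → Bbb2
D#2 → B2
F2 → Db3
G2 → Eb3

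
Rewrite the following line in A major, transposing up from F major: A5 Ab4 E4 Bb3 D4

C#6 C5 G#4 D4 F#4

F major to A major up is a major third, so every note moves up by that interval.
A5 gives C#6
Ab4 gives C5
E4 gives G#4
Bb3 gives D4
D4 gives F#4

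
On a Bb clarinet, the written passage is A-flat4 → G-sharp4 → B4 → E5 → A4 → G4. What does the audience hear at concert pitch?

The Bb clarinet sounds a major second below written, so transpose each written note down a major second.
Ab4 becomes Gb4
G#4 becomes F#4
B4 becomes A4
E5 becomes D5
A4 becomes G4
G4 becomes F4

Gb4 F#4 A4 D5 G4 F4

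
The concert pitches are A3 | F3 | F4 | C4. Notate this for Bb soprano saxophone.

B3 G3 G4 D4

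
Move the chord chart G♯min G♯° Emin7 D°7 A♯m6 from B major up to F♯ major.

B major up to F♯ major is a perfect fifth; each chord root moves by that interval while the quality stays the same.
G♯min: root G♯ up a perfect fifth → D#, giving D#min.
G♯°: root G♯ up a perfect fifth → D#, giving D#°.
Emin7: root E up a perfect fifth → B, giving Bmin7.
D°7: root D up a perfect fifth → A, giving A°7.
A♯m6: root A♯ up a perfect fifth → E#, giving E#m6.

D#min D#° Bmin7 A°7 E#m6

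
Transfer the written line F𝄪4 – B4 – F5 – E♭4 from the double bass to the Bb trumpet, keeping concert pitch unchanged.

First find concert pitch: the double bass sounds a perfect octave below written, so F𝄪4 B4 F5 E♭4 sounds F##3 B3 F4 Eb3.
Then write for Bb trumpet: it sounds a major second below written, so the part must be a major second above concert.
F##3 → G##3
B3 → C#4
F4 → G4
Eb3 → F3

G##3 C#4 G4 F3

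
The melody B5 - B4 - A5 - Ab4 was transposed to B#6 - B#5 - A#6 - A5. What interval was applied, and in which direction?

up an augmented octave

From B5 to B#6 is 8 letter names — an octave of some quality.
B5 to B#6 is 13 semitones, which makes it an augmented octave; the second version is higher, so the direction is up.
Checking another pair — Ab4 → A5 — gives the same interval.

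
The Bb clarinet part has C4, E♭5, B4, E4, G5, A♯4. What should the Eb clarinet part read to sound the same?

G3 Bb4 F#4 B3 D5 E#4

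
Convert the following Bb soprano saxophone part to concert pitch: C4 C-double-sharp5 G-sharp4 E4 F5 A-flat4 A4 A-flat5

The Bb soprano saxophone sounds a major second below written, so transpose each written note down a major second.
C4 -> Bb3
C##5 -> B#4
G#4 -> F#4
E4 -> D4
F5 -> Eb5
Ab4 -> Gb4
A4 -> G4
Ab5 -> Gb5

Bb3 B#4 F#4 D4 Eb5 Gb4 G4 Gb5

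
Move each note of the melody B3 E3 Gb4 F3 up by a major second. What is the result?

C#4 F#3 Ab4 G3

B3 gives C#4
E3 gives F#3
Gb4 gives Ab4
F3 gives G3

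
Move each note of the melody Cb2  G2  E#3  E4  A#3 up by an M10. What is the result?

Eb3 B3 G##4 G#5 C##5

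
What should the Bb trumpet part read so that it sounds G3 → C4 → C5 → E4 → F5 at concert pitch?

A3 D4 D5 F#4 G5

Written C4 sounds as Bb3 on the Bb trumpet, so concert pitches are written a major second up.
G3 becomes A3
C4 becomes D4
C5 becomes D5
E4 becomes F#4
F5 becomes G5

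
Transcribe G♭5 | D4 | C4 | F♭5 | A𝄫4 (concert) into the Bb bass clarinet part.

The Bb bass clarinet sounds a major ninth below written, so the written part must be a major ninth above concert — transpose each note up.
Gb5 gives Ab6
D4 gives E5
C4 gives D5
Fb5 gives Gb6
Abb4 gives Bbb5

Ab6 E5 D5 Gb6 Bbb5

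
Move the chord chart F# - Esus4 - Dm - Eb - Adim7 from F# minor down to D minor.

F# minor down to D minor is a major third; each chord root moves by that interval while the quality stays the same.
F#: root F# down a major third → D, giving D.
Esus4: root E down a major third → C, giving Csus4.
Dm: root D down a major third → Bb, giving Bbm.
Eb: root Eb down a major third → Cb, giving Cb.
Adim7: root A down a major third → F, giving Fdim7.

D Csus4 Bbm Cb Fdim7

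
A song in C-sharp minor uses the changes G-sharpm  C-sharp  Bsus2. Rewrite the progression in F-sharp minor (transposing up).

C#m F# Esus2

C-sharp minor up to F-sharp minor is a perfect fourth; each chord root moves by that interval while the quality stays the same.
G-sharpm: root G-sharp up a perfect fourth → C#, giving C#m.
C-sharp: root C-sharp up a perfect fourth → F#, giving F#.
Bsus2: root B up a perfect fourth → E, giving Esus2.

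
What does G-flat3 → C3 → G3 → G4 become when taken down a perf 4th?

Gb3 down a perfect fourth is Db3.
C3: a fourth down reaches G, and 5 semitones makes it G2.
G3: a fourth down reaches D, and 5 semitones makes it D3.
G4 down a perfect fourth is D4.

Db3 G2 D3 D4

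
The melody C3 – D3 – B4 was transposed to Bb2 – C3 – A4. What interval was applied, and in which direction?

Take the first pair: C3 → Bb2. C to B spans 2 letter names, so the interval is some kind of second.
Bb2 to C3 is 2 semitones, which makes it a major second; the second version is lower, so the direction is down.
Checking another pair — B4 → A4 — gives the same interval.

down a major second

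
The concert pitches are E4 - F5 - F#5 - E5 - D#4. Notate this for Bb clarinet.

F#4 G5 G#5 F#5 E#4

Written C4 sounds as Bb3 on the Bb clarinet, so concert pitches are written a major second up.
E4 to F#4
F5 to G5
F#5 to G#5
E5 to F#5
D#4 to E#4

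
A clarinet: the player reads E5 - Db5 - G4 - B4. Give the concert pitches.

C#5 Bb4 E4 G#4

The A clarinet sounds a minor third below written, so transpose each written note down a minor third.
E5 becomes C#5
Db5 becomes Bb4
G4 becomes E4
B4 becomes G#4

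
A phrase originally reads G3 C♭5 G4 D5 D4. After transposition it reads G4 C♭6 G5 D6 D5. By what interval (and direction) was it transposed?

From G3 to G4 is 8 letter names — an octave of some quality.
G3 to G4 is 12 semitones, which makes it a perfect octave; the second version is higher, so the direction is up.
Checking another pair — D4 → D5 — gives the same interval.

up a perfect octave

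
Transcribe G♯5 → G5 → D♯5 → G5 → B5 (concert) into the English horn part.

D#6 D6 A#5 D6 F#6

Written C4 sounds as F3 on the English horn, so concert pitches are written a perfect fifth up.
G#5 becomes D#6
G5 becomes D6
D#5 becomes A#5
G5 becomes D6
B5 becomes F#6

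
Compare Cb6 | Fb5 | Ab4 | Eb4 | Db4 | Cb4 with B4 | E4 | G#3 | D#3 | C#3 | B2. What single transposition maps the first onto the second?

Take the first pair: Cb6 → B4. C to B spans 9 letter names, so the interval is some kind of ninth.
B4 to Cb6 is 12 semitones, which makes it a diminished ninth; the second version is lower, so the direction is down.
Checking another pair — Cb4 → B2 — gives the same interval.

down a diminished ninth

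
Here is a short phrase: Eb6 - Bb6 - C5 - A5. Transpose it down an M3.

Cb6 Gb6 Ab4 F5

Eb6 down a major third is Cb6.
A major third down from Bb6 gives Gb6.
C5 down a major third is Ab4.
A major third down from A5 gives F5.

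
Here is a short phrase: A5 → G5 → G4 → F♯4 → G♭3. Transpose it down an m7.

B4 A4 A3 G#3 Ab2

A minor seventh down from A5 gives B4.
G5: a seventh down reaches A, and 10 semitones makes it A4.
G4 down a minor seventh is A3.
F#4: a seventh down reaches G, and 10 semitones makes it G#3.
A minor seventh down from Gb3 gives Ab2.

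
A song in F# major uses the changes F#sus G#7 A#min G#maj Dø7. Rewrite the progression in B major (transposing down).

Bsus C#7 D#min C#maj Gø7

F# major down to B major is a perfect fifth; each chord root moves by that interval while the quality stays the same.
F#sus: root F# down a perfect fifth → B, giving Bsus.
G#7: root G# down a perfect fifth → C#, giving C#7.
A#min: root A# down a perfect fifth → D#, giving D#min.
G#maj: root G# down a perfect fifth → C#, giving C#maj.
Dø7: root D down a perfect fifth → G, giving Gø7.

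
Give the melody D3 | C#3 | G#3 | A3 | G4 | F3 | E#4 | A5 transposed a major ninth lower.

C2 B1 F#2 G2 F3 Eb2 D#3 G4

D3 -> C2
C#3 -> B1
G#3 -> F#2
A3 -> G2
G4 -> F3
F3 -> Eb2
E#4 -> D#3
A5 -> G4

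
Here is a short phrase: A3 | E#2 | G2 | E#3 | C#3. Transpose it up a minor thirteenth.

A3: a thirteenth up reaches F, and 20 semitones makes it F5.
E#2: a thirteenth up reaches C, and 20 semitones makes it C#4.
G2: a thirteenth up reaches E, and 20 semitones makes it Eb4.
E#3 up a minor thirteenth is C#5.
C#3: a thirteenth up reaches A, and 20 semitones makes it A4.

F5 C#4 Eb4 C#5 A4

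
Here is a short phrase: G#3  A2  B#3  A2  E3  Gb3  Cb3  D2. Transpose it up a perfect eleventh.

C#5 D4 E#5 D4 A4 Cb5 Fb4 G3

G#3 up a perfect eleventh is C#5.
A perfect eleventh up from A2 gives D4.
B#3 up a perfect eleventh is E#5.
A perfect eleventh up from A2 gives D4.
A perfect eleventh up from E3 gives A4.
Gb3: an eleventh up reaches C, and 17 semitones makes it Cb5.
Cb3 up a perfect eleventh is Fb4.
D2 up a perfect eleventh is G3.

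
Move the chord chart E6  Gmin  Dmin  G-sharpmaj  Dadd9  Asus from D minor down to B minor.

C#6 Emin Bmin E#maj Badd9 F#sus

D minor down to B minor is a minor third; each chord root moves by that interval while the quality stays the same.
E6: root E down a minor third → C#, giving C#6.
Gmin: root G down a minor third → E, giving Emin.
Dmin: root D down a minor third → B, giving Bmin.
G-sharpmaj: root G-sharp down a minor third → E#, giving E#maj.
Dadd9: root D down a minor third → B, giving Badd9.
Asus: root A down a minor third → F#, giving F#sus.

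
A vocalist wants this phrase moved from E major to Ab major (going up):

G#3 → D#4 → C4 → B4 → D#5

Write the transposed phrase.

C4 G4 Fb4 Eb5 G5

From E up to Ab is a diminished fourth; apply that to each pitch.
G#3 gives C4
D#4 gives G4
C4 gives Fb4
B4 gives Eb5
D#5 gives G5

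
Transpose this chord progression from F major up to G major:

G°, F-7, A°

F major up to G major is a major second; each chord root moves by that interval while the quality stays the same.
G°: root G up a major second → A, giving A°.
F-7: root F up a major second → G, giving G-7.
A°: root A up a major second → B, giving B°.

A° G-7 B°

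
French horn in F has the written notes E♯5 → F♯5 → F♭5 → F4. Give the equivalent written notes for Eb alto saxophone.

First find concert pitch: the French horn in F sounds a perfect fifth below written, so E♯5 F♯5 F♭5 F4 sounds A#4 B4 Bbb4 Bb3.
Then write for Eb alto saxophone: it sounds a major sixth below written, so the part must be a major sixth above concert.
A#4 → F##5
B4 → G#5
Bbb4 → Gb5
Bb3 → G4

F##5 G#5 Gb5 G4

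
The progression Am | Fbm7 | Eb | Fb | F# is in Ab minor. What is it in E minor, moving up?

E#m Cm7 B C C##

Ab minor up to E minor is an augmented fifth; each chord root moves by that interval while the quality stays the same.
Am: root A up an augmented fifth → E#, giving E#m.
Fbm7: root Fb up an augmented fifth → C, giving Cm7.
Eb: root Eb up an augmented fifth → B, giving B.
Fb: root Fb up an augmented fifth → C, giving C.
F#: root F# up an augmented fifth → C##, giving C##.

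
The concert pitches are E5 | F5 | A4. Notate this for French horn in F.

B5 C6 E5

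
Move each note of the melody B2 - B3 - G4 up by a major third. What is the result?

B2 up a major third is D#3.
A major third up from B3 gives D#4.
G4: a third up reaches B, and 4 semitones makes it B4.

D#3 D#4 B4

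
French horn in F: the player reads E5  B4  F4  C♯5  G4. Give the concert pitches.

A4 E4 Bb3 F#4 C4

Written C4 on the French horn in F sounds as F3, a perfect fifth lower; apply that shift to every note.
E5 becomes A4
B4 becomes E4
F4 becomes Bb3
C#5 becomes F#4
G4 becomes C4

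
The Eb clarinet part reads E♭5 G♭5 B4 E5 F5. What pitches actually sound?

Gb5 Bbb5 D5 G5 Ab5

The Eb clarinet sounds a minor third above written, so transpose each written note up a minor third.
Eb5 -> Gb5
Gb5 -> Bbb5
B4 -> D5
E5 -> G5
F5 -> Ab5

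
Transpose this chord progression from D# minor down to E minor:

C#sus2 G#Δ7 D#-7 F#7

Dsus2 AΔ7 E-7 G7

D# minor down to E minor is a major seventh; each chord root moves by that interval while the quality stays the same.
C#sus2: root C# down a major seventh → D, giving Dsus2.
G#Δ7: root G# down a major seventh → A, giving AΔ7.
D#-7: root D# down a major seventh → E, giving E-7.
F#7: root F# down a major seventh → G, giving G7.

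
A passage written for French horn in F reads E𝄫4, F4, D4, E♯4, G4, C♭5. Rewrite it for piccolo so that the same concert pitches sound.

First find concert pitch: the French horn in F sounds a perfect fifth below written, so E𝄫4 F4 D4 E♯4 G4 C♭5 sounds Abb3 Bb3 G3 A#3 C4 Fb4.
Then write for piccolo: it sounds a perfect octave above written, so the part must be a perfect octave below concert.
Abb3 → Abb2
Bb3 → Bb2
G3 → G2
A#3 → A#2
C4 → C3
Fb4 → Fb3

Abb2 Bb2 G2 A#2 C3 Fb3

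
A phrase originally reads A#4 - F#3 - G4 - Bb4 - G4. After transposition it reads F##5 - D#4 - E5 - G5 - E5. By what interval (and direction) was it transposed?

From A#4 to F##5 is 6 letter names — a sixth of some quality.
A#4 to F##5 is 9 semitones, which makes it a major sixth; the second version is higher, so the direction is up.
Checking another pair — G4 → E5 — gives the same interval.

up a major sixth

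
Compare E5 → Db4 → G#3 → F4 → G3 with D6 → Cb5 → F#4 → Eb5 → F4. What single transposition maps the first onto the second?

up a minor seventh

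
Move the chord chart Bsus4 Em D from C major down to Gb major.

Fsus4 Bbm Ab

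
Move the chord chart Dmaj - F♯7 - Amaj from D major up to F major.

Fmaj A7 Cmaj

D major up to F major is a minor third; each chord root moves by that interval while the quality stays the same.
Dmaj: root D up a minor third → F, giving Fmaj.
F♯7: root F♯ up a minor third → A, giving A7.
Amaj: root A up a minor third → C, giving Cmaj.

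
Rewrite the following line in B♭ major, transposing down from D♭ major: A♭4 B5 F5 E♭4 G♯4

F4 G#5 D5 C4 E#4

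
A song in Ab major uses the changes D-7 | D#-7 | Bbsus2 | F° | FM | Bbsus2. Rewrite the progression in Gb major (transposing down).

Ab major down to Gb major is a major second; each chord root moves by that interval while the quality stays the same.
D-7: root D down a major second → C, giving C-7.
D#-7: root D# down a major second → C#, giving C#-7.
Bbsus2: root Bb down a major second → Ab, giving Absus2.
F°: root F down a major second → Eb, giving Eb°.
FM: root F down a major second → Eb, giving EbM.
Bbsus2: root Bb down a major second → Ab, giving Absus2.

C-7 C#-7 Absus2 Eb° EbM Absus2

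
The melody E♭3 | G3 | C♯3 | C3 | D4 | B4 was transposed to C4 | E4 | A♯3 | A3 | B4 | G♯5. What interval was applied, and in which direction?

Take the first pair: Eb3 → C4. E to C spans 6 letter names, so the interval is some kind of sixth.
Eb3 to C4 is 9 semitones, which makes it a major sixth; the second version is higher, so the direction is up.
Checking another pair — B4 → G#5 — gives the same interval.

up a major sixth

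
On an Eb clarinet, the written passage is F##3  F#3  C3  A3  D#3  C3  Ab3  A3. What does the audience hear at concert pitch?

A#3 A3 Eb3 C4 F#3 Eb3 Cb4 C4

The Eb clarinet sounds a minor third above written, so transpose each written note up a minor third.
F##3 to A#3
F#3 to A3
C3 to Eb3
A3 to C4
D#3 to F#3
C3 to Eb3
Ab3 to Cb4
A3 to C4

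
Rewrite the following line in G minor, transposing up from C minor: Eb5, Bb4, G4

Bb5 F5 D5

C minor to G minor up is a perfect fifth, so every note moves up by that interval.
Eb5 gives Bb5
Bb4 gives F5
G4 gives D5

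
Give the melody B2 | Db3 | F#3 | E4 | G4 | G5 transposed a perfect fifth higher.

B2 → F#3
Db3 → Ab3
F#3 → C#4
E4 → B4
G4 → D5
G5 → D6

F#3 Ab3 C#4 B4 D5 D6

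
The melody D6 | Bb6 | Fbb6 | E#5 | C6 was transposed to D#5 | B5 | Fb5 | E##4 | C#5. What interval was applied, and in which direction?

From D6 to D#5 is 8 letter names — an octave of some quality.
D#5 to D6 is 11 semitones, which makes it a diminished octave; the second version is lower, so the direction is down.
Checking another pair — C6 → C#5 — gives the same interval.

down a diminished octave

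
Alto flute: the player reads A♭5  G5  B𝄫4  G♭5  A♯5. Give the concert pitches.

The alto flute sounds a perfect fourth below written, so transpose each written note down a perfect fourth.
Ab5 -> Eb5
G5 -> D5
Bbb4 -> Fb4
Gb5 -> Db5
A#5 -> E#5

Eb5 D5 Fb4 Db5 E#5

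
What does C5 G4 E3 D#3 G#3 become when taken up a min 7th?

C5 to Bb5
G4 to F5
E3 to D4
D#3 to C#4
G#3 to F#4

Bb5 F5 D4 C#4 F#4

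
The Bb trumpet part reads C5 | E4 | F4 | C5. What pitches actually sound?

Bb4 D4 Eb4 Bb4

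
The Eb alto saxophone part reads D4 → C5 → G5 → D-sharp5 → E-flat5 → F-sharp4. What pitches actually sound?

F3 Eb4 Bb4 F#4 Gb4 A3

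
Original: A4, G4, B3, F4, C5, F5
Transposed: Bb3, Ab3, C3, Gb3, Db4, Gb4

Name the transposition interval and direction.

Take the first pair: A4 → Bb3. A to B spans 7 letter names, so the interval is some kind of seventh.
Bb3 to A4 is 11 semitones, which makes it a major seventh; the second version is lower, so the direction is down.
Checking another pair — F5 → Gb4 — gives the same interval.

down a major seventh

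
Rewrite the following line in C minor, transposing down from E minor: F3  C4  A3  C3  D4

Db3 Ab3 F3 Ab2 Bb3

E minor to C minor down is a major third, so every note moves down by that interval.
F3 to Db3
C4 to Ab3
A3 to F3
C3 to Ab2
D4 to Bb3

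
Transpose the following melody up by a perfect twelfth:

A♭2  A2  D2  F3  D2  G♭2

Eb4 E4 A3 C5 A3 Db4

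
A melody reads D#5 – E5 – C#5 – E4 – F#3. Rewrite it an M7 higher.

C##6 D#6 B#5 D#5 E#4

A major seventh up from D#5 gives C##6.
A major seventh up from E5 gives D#6.
C#5 up a major seventh is B#5.
E4 up a major seventh is D#5.
A major seventh up from F#3 gives E#4.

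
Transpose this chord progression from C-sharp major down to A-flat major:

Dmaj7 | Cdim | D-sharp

Bbbmaj7 Abbdim Bb

C-sharp major down to A-flat major is an augmented third; each chord root moves by that interval while the quality stays the same.
Dmaj7: root D down an augmented third → Bbb, giving Bbbmaj7.
Cdim: root C down an augmented third → Abb, giving Abbdim.
D-sharp: root D-sharp down an augmented third → Bb, giving Bb.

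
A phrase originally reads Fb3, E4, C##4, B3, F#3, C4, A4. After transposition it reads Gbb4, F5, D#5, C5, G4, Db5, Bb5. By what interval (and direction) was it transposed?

Take the first pair: Fb3 → Gbb4. F to G spans 9 letter names, so the interval is some kind of ninth.
Fb3 to Gbb4 is 13 semitones, which makes it a minor ninth; the second version is higher, so the direction is up.
Checking another pair — A4 → Bb5 — gives the same interval.

up a minor ninth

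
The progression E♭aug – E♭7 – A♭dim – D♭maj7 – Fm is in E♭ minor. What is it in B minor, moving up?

Baug B7 Edim Amaj7 C#m

E♭ minor up to B minor is an augmented fifth; each chord root moves by that interval while the quality stays the same.
E♭aug: root E♭ up an augmented fifth → B, giving Baug.
E♭7: root E♭ up an augmented fifth → B, giving B7.
A♭dim: root A♭ up an augmented fifth → E, giving Edim.
D♭maj7: root D♭ up an augmented fifth → A, giving Amaj7.
Fm: root F up an augmented fifth → C#, giving C#m.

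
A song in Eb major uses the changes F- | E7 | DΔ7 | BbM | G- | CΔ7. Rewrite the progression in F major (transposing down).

G- F#7 EΔ7 CM A- DΔ7

Eb major down to F major is a minor seventh; each chord root moves by that interval while the quality stays the same.
F-: root F down a minor seventh → G, giving G-.
E7: root E down a minor seventh → F#, giving F#7.
DΔ7: root D down a minor seventh → E, giving EΔ7.
BbM: root Bb down a minor seventh → C, giving CM.
G-: root G down a minor seventh → A, giving A-.
CΔ7: root C down a minor seventh → D, giving DΔ7.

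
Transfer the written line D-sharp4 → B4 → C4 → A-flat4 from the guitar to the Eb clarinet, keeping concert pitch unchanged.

First find concert pitch: the guitar sounds a perfect octave below written, so D-sharp4 B4 C4 A-flat4 sounds D#3 B3 C3 Ab3.
Then write for Eb clarinet: it sounds a minor third above written, so the part must be a minor third below concert.
D#3 → B#2
B3 → G#3
C3 → A2
Ab3 → F3

B#2 G#3 A2 F3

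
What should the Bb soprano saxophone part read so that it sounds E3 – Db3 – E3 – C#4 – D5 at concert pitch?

F#3 Eb3 F#3 D#4 E5

Written C4 sounds as Bb3 on the Bb soprano saxophone, so concert pitches are written a major second up.
E3 -> F#3
Db3 -> Eb3
E3 -> F#3
C#4 -> D#4
D5 -> E5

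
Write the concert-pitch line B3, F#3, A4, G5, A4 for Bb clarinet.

Written C4 sounds as Bb3 on the Bb clarinet, so concert pitches are written a major second up.
B3 gives C#4
F#3 gives G#3
A4 gives B4
G5 gives A5
A4 gives B4

C#4 G#3 B4 A5 B4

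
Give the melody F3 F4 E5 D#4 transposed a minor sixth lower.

A2 A3 G#4 F##3

F3 gives A2
F4 gives A3
E5 gives G#4
D#4 gives F##3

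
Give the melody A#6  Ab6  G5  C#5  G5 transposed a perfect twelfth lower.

A#6 → D#5
Ab6 → Db5
G5 → C4
C#5 → F#3
G5 → C4

D#5 Db5 C4 F#3 C4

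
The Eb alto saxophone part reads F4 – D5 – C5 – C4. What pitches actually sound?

Ab3 F4 Eb4 Eb3

Written C4 on the Eb alto saxophone sounds as Eb3, a major sixth lower; apply that shift to every note.
F4 becomes Ab3
D5 becomes F4
C5 becomes Eb4
C4 becomes Eb3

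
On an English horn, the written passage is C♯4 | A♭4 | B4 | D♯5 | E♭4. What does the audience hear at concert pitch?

F#3 Db4 E4 G#4 Ab3

The English horn sounds a perfect fifth below written, so transpose each written note down a perfect fifth.
C#4 -> F#3
Ab4 -> Db4
B4 -> E4
D#5 -> G#4
Eb4 -> Ab3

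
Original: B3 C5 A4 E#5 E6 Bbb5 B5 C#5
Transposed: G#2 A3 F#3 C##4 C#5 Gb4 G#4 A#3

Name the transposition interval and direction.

down a minor tenth

From B3 to G#2 is 10 letter names — a tenth of some quality.
G#2 to B3 is 15 semitones, which makes it a minor tenth; the second version is lower, so the direction is down.
Checking another pair — C#5 → A#3 — gives the same interval.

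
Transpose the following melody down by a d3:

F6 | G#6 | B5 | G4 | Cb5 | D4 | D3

F6 to D#6
G#6 to E##6
B5 to G##5
G4 to E#4
Cb5 to A4
D4 to B#3
D3 to B#2

D#6 E##6 G##5 E#4 A4 B#3 B#2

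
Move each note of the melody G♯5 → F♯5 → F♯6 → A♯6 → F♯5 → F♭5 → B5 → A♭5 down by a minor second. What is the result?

F##5 E#5 E#6 G##6 E#5 Eb5 A#5 G5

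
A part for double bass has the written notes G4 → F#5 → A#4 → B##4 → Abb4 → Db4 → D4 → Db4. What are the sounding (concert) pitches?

G3 F#4 A#3 B##3 Abb3 Db3 D3 Db3

The double bass sounds a perfect octave below written, so transpose each written note down a perfect octave.
G4 -> G3
F#5 -> F#4
A#4 -> A#3
B##4 -> B##3
Abb4 -> Abb3
Db4 -> Db3
D4 -> D3
Db4 -> Db3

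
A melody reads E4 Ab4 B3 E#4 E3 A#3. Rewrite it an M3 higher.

E4 up a major third is G#4.
A major third up from Ab4 gives C5.
A major third up from B3 gives D#4.
A major third up from E#4 gives G##4.
A major third up from E3 gives G#3.
A major third up from A#3 gives C##4.

G#4 C5 D#4 G##4 G#3 C##4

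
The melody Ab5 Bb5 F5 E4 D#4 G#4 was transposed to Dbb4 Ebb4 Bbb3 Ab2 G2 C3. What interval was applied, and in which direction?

From Ab5 to Dbb4 is 12 letter names — a twelfth of some quality.
Dbb4 to Ab5 is 20 semitones, which makes it an augmented twelfth; the second version is lower, so the direction is down.
Checking another pair — G#4 → C3 — gives the same interval.

down an augmented twelfth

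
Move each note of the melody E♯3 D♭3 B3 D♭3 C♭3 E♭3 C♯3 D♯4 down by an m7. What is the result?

F##2 Eb2 C#3 Eb2 Db2 F2 D#2 E#3

A minor seventh down from E#3 gives F##2.
Db3 down a minor seventh is Eb2.
A minor seventh down from B3 gives C#3.
A minor seventh down from Db3 gives Eb2.
Cb3 down a minor seventh is Db2.
Eb3: a seventh down reaches F, and 10 semitones makes it F2.
C#3: a seventh down reaches D, and 10 semitones makes it D#2.
D#4 down a minor seventh is E#3.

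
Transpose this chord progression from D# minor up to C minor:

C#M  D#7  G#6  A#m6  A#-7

BbM C7 F6 Gm6 G-7

D# minor up to C minor is a diminished seventh; each chord root moves by that interval while the quality stays the same.
C#M: root C# up a diminished seventh → Bb, giving BbM.
D#7: root D# up a diminished seventh → C, giving C7.
G#6: root G# up a diminished seventh → F, giving F6.
A#m6: root A# up a diminished seventh → G, giving Gm6.
A#-7: root A# up a diminished seventh → G, giving G-7.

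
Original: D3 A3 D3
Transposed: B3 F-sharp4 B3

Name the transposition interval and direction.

Take the first pair: D3 → B3. D to B spans 6 letter names, so the interval is some kind of sixth.
D3 to B3 is 9 semitones, which makes it a major sixth; the second version is higher, so the direction is up.
Checking another pair — D3 → B3 — gives the same interval.

up a major sixth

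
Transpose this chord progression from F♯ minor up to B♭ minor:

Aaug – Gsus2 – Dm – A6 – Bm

F♯ minor up to B♭ minor is a diminished fourth; each chord root moves by that interval while the quality stays the same.
Aaug: root A up a diminished fourth → Db, giving Dbaug.
Gsus2: root G up a diminished fourth → Cb, giving Cbsus2.
Dm: root D up a diminished fourth → Gb, giving Gbm.
A6: root A up a diminished fourth → Db, giving Db6.
Bm: root B up a diminished fourth → Eb, giving Ebm.

Dbaug Cbsus2 Gbm Db6 Ebm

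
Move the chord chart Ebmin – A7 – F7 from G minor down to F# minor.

G minor down to F# minor is a minor second; each chord root moves by that interval while the quality stays the same.
Ebmin: root Eb down a minor second → D, giving Dmin.
A7: root A down a minor second → G#, giving G#7.
F7: root F down a minor second → E, giving E7.

Dmin G#7 E7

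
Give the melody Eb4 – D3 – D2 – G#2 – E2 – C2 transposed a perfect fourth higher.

A perfect fourth up from Eb4 gives Ab4.
A perfect fourth up from D3 gives G3.
D2: a fourth up reaches G, and 5 semitones makes it G2.
G#2 up a perfect fourth is C#3.
E2 up a perfect fourth is A2.
C2 up a perfect fourth is F2.

Ab4 G3 G2 C#3 A2 F2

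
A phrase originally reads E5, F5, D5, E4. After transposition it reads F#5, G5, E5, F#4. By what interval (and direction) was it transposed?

up a major second

Take the first pair: E5 → F#5. E to F spans 2 letter names, so the interval is some kind of second.
E5 to F#5 is 2 semitones, which makes it a major second; the second version is higher, so the direction is up.
Checking another pair — E4 → F#4 — gives the same interval.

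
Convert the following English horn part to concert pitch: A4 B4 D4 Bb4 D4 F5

Written C4 on the English horn sounds as F3, a perfect fifth lower; apply that shift to every note.
A4 → D4
B4 → E4
D4 → G3
Bb4 → Eb4
D4 → G3
F5 → Bb4

D4 E4 G3 Eb4 G3 Bb4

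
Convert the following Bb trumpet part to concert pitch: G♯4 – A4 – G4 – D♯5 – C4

F#4 G4 F4 C#5 Bb3

The Bb trumpet sounds a major second below written, so transpose each written note down a major second.
G#4 → F#4
A4 → G4
G4 → F4
D#5 → C#5
C4 → Bb3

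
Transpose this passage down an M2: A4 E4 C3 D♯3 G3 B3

G4 D4 Bb2 C#3 F3 A3

A4: a second down reaches G, and 2 semitones makes it G4.
E4: a second down reaches D, and 2 semitones makes it D4.
C3 down a major second is Bb2.
A major second down from D#3 gives C#3.
A major second down from G3 gives F3.
B3: a second down reaches A, and 2 semitones makes it A3.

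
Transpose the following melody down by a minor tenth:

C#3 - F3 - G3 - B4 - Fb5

A#1 D2 E2 G#3 Db4

C#3: a tenth down reaches A, and 15 semitones makes it A#1.
F3: a tenth down reaches D, and 15 semitones makes it D2.
G3 down a minor tenth is E2.
A minor tenth down from B4 gives G#3.
Fb5: a tenth down reaches D, and 15 semitones makes it Db4.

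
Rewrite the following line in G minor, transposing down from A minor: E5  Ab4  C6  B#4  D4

D5 Gb4 Bb5 A#4 C4

From A down to G is a major second; apply that to each pitch.
E5 becomes D5
Ab4 becomes Gb4
C6 becomes Bb5
B#4 becomes A#4
D4 becomes C4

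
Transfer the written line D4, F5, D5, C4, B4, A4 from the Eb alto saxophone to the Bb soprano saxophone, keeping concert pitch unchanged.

G3 Bb4 G4 F3 E4 D4

First find concert pitch: the Eb alto saxophone sounds a major sixth below written, so D4 F5 D5 C4 B4 A4 sounds F3 Ab4 F4 Eb3 D4 C4.
Then write for Bb soprano saxophone: it sounds a major second below written, so the part must be a major second above concert.
F3 → G3
Ab4 → Bb4
F4 → G4
Eb3 → F3
D4 → E4
C4 → D4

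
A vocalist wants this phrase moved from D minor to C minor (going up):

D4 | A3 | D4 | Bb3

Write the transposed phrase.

C5 G4 C5 Ab4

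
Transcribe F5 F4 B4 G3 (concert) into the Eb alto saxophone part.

D6 D5 G#5 E4

The Eb alto saxophone sounds a major sixth below written, so the written part must be a major sixth above concert — transpose each note up.
F5 to D6
F4 to D5
B4 to G#5
G3 to E4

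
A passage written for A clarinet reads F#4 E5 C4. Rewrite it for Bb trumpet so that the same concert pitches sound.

First find concert pitch: the A clarinet sounds a minor third below written, so F#4 E5 C4 sounds D#4 C#5 A3.
Then write for Bb trumpet: it sounds a major second below written, so the part must be a major second above concert.
D#4 → E#4
C#5 → D#5
A3 → B3

E#4 D#5 B3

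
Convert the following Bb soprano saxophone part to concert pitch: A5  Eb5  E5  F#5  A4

G5 Db5 D5 E5 G4

Written C4 on the Bb soprano saxophone sounds as Bb3, a major second lower; apply that shift to every note.
A5 -> G5
Eb5 -> Db5
E5 -> D5
F#5 -> E5
A4 -> G4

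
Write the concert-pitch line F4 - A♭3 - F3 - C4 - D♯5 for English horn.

C5 Eb4 C4 G4 A#5

The English horn sounds a perfect fifth below written, so the written part must be a perfect fifth above concert — transpose each note up.
F4 becomes C5
Ab3 becomes Eb4
F3 becomes C4
C4 becomes G4
D#5 becomes A#5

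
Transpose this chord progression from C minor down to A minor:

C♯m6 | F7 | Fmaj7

C minor down to A minor is a minor third; each chord root moves by that interval while the quality stays the same.
C♯m6: root C♯ down a minor third → A#, giving A#m6.
F7: root F down a minor third → D, giving D7.
Fmaj7: root F down a minor third → D, giving Dmaj7.

A#m6 D7 Dmaj7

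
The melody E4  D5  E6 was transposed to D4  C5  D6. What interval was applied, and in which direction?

From E4 to D4 is 2 letter names — a second of some quality.
D4 to E4 is 2 semitones, which makes it a major second; the second version is lower, so the direction is down.
Checking another pair — E6 → D6 — gives the same interval.

down a major second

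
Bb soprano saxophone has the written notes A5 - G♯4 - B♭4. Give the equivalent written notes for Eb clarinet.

E5 D#4 F4

First find concert pitch: the Bb soprano saxophone sounds a major second below written, so A5 G♯4 B♭4 sounds G5 F#4 Ab4.
Then write for Eb clarinet: it sounds a minor third above written, so the part must be a minor third below concert.
G5 → E5
F#4 → D#4
Ab4 → F4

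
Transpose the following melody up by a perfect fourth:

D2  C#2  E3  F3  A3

G2 F#2 A3 Bb3 D4

D2: a fourth up reaches G, and 5 semitones makes it G2.
C#2: a fourth up reaches F, and 5 semitones makes it F#2.
E3: a fourth up reaches A, and 5 semitones makes it A3.
F3 up a perfect fourth is Bb3.
A perfect fourth up from A3 gives D4.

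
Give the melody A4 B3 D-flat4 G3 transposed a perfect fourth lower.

E4 F#3 Ab3 D3

A perfect fourth down from A4 gives E4.
B3 down a perfect fourth is F#3.
Db4 down a perfect fourth is Ab3.
G3 down a perfect fourth is D3.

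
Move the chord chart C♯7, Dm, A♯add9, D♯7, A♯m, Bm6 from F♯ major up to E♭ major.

Bb7 Cbm Gadd9 C7 Gm Abm6

F♯ major up to E♭ major is a diminished seventh; each chord root moves by that interval while the quality stays the same.
C♯7: root C♯ up a diminished seventh → Bb, giving Bb7.
Dm: root D up a diminished seventh → Cb, giving Cbm.
A♯add9: root A♯ up a diminished seventh → G, giving Gadd9.
D♯7: root D♯ up a diminished seventh → C, giving C7.
A♯m: root A♯ up a diminished seventh → G, giving Gm.
Bm6: root B up a diminished seventh → Ab, giving Abm6.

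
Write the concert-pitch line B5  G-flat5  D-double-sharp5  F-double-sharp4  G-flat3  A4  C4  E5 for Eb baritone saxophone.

G#7 Eb7 B##6 D##6 Eb5 F#6 A5 C#7

The Eb baritone saxophone sounds a major thirteenth below written, so the written part must be a major thirteenth above concert — transpose each note up.
B5 to G#7
Gb5 to Eb7
D##5 to B##6
F##4 to D##6
Gb3 to Eb5
A4 to F#6
C4 to A5
E5 to C#7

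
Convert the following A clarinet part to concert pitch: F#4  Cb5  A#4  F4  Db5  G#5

D#4 Ab4 F##4 D4 Bb4 E#5

The A clarinet sounds a minor third below written, so transpose each written note down a minor third.
F#4 -> D#4
Cb5 -> Ab4
A#4 -> F##4
F4 -> D4
Db5 -> Bb4
G#5 -> E#5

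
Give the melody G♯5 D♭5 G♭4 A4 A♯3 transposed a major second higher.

A#5 Eb5 Ab4 B4 B#3

G#5 up a major second is A#5.
Db5: a second up reaches E, and 2 semitones makes it Eb5.
Gb4: a second up reaches A, and 2 semitones makes it Ab4.
A major second up from A4 gives B4.
A major second up from A#3 gives B#3.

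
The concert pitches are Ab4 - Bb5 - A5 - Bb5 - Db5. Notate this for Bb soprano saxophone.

Written C4 sounds as Bb3 on the Bb soprano saxophone, so concert pitches are written a major second up.
Ab4 -> Bb4
Bb5 -> C6
A5 -> B5
Bb5 -> C6
Db5 -> Eb5

Bb4 C6 B5 C6 Eb5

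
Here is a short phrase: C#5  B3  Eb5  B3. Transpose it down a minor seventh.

D#4 C#3 F4 C#3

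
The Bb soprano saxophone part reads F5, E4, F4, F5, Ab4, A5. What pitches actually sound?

Eb5 D4 Eb4 Eb5 Gb4 G5

The Bb soprano saxophone sounds a major second below written, so transpose each written note down a major second.
F5 to Eb5
E4 to D4
F4 to Eb4
F5 to Eb5
Ab4 to Gb4
A5 to G5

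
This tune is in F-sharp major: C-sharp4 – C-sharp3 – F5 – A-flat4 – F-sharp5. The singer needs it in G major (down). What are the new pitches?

D3 D2 Gb4 Bbb3 G4

F-sharp major to G major down is a major seventh, so every note moves down by that interval.
C#4 → D3
C#3 → D2
F5 → Gb4
Ab4 → Bbb3
F#5 → G4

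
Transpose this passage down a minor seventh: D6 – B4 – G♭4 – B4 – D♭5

E5 C#4 Ab3 C#4 Eb4

D6 gives E5
B4 gives C#4
Gb4 gives Ab3
B4 gives C#4
Db5 gives Eb4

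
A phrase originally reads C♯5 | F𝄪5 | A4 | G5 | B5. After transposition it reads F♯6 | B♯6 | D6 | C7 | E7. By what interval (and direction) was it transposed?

Take the first pair: C#5 → F#6. C to F spans 11 letter names, so the interval is some kind of eleventh.
C#5 to F#6 is 17 semitones, which makes it a perfect eleventh; the second version is higher, so the direction is up.
Checking another pair — B5 → E7 — gives the same interval.

up a perfect eleventh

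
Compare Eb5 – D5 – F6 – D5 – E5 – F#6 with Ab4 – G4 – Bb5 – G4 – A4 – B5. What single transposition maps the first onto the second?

down a perfect fifth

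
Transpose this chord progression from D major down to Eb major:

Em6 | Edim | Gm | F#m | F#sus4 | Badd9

D major down to Eb major is a major seventh; each chord root moves by that interval while the quality stays the same.
Em6: root E down a major seventh → F, giving Fm6.
Edim: root E down a major seventh → F, giving Fdim.
Gm: root G down a major seventh → Ab, giving Abm.
F#m: root F# down a major seventh → G, giving Gm.
F#sus4: root F# down a major seventh → G, giving Gsus4.
Badd9: root B down a major seventh → C, giving Cadd9.

Fm6 Fdim Abm Gm Gsus4 Cadd9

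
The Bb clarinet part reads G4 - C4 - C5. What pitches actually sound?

F4 Bb3 Bb4

Written C4 on the Bb clarinet sounds as Bb3, a major second lower; apply that shift to every note.
G4 gives F4
C4 gives Bb3
C5 gives Bb4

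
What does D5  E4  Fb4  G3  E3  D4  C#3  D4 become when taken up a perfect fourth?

A perfect fourth up from D5 gives G5.
E4: a fourth up reaches A, and 5 semitones makes it A4.
A perfect fourth up from Fb4 gives Bbb4.
A perfect fourth up from G3 gives C4.
E3 up a perfect fourth is A3.
A perfect fourth up from D4 gives G4.
C#3 up a perfect fourth is F#3.
D4: a fourth up reaches G, and 5 semitones makes it G4.

G5 A4 Bbb4 C4 A3 G4 F#3 G4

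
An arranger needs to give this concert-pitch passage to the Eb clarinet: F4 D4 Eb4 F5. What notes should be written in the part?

D4 B3 C4 D5

Written C4 sounds as Eb4 on the Eb clarinet, so concert pitches are written a minor third down.
F4 becomes D4
D4 becomes B3
Eb4 becomes C4
F5 becomes D5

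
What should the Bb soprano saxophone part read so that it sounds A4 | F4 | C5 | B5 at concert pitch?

B4 G4 D5 C#6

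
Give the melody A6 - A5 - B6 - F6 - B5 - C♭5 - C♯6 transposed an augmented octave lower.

A6 to Ab5
A5 to Ab4
B6 to Bb5
F6 to Fb5
B5 to Bb4
Cb5 to Cbb4
C#6 to C5

Ab5 Ab4 Bb5 Fb5 Bb4 Cbb4 C5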